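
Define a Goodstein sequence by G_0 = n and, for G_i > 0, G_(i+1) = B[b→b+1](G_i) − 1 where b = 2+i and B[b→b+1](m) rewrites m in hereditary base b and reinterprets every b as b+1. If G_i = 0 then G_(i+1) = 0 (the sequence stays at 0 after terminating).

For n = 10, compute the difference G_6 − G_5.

G_0=10  [base 2] 2^(2 + 1) + 2  →[2↦3]→  3^(3 + 1) + 3 = 84  −1 ⇒ G_1=83
G_1=83  [base 3] 3^(3 + 1) + 2  →[3↦4]→  4^(4 + 1) + 2 = 1026  −1 ⇒ G_2=1025
G_2=1025  [base 4] 4^(4 + 1) + 1  →[4↦5]→  5^(5 + 1) + 1 = 15626  −1 ⇒ G_3=15625
G_3=15625  [base 5] 5^(5 + 1)  →[5↦6]→  6^(6 + 1) = 279936  −1 ⇒ G_4=279935
G_4=279935  [base 6] 5·6^6 + 5·6^5 + 5·6^4 + 5·6^3 + 5·6^2 + 5·6 + 5  →[6↦7]→  5·7^7 + 5·7^5 + 5·7^4 + 5·7^3 + 5·7^2 + 5·7 + 5 = 4215755  −1 ⇒ G_5=4215754
G_5=4215754  [base 7] 5·7^7 + 5·7^5 + 5·7^4 + 5·7^3 + 5·7^2 + 5·7 + 4  →[7↦8]→  5·8^8 + 5·8^5 + 5·8^4 + 5·8^3 + 5·8^2 + 5·8 + 4 = 84073324  −1 ⇒ G_6=84073323

79857569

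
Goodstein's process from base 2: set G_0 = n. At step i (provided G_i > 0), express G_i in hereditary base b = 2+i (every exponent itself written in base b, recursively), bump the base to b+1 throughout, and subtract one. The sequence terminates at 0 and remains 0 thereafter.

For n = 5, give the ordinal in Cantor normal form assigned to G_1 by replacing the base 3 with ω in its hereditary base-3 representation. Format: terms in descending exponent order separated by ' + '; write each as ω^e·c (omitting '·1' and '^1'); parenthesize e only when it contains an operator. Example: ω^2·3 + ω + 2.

step 0: 5 = 2^2 + 1; sub 3 for 2: 3^3 + 1; = 28; G_1 = 28−1 = 27
step 1: 27 = 3^3; sub 4 for 3: 4^4; = 256; G_2 = 256−1 = 255

ω^ω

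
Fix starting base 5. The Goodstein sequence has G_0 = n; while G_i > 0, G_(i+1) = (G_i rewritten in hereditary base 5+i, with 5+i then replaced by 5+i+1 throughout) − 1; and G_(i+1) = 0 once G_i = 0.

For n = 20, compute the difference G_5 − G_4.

G_0 = 20. HB_5(20) = 4·5. Bump = 24. G_1 = 23.
G_1 = 23. HB_6(23) = 3·6 + 5. Bump = 26. G_2 = 25.
G_2 = 25. HB_7(25) = 3·7 + 4. Bump = 28. G_3 = 27.
G_3 = 27. HB_8(27) = 3·8 + 3. Bump = 30. G_4 = 29.
G_4 = 29. HB_9(29) = 3·9 + 2. Bump = 32. G_5 = 31.

2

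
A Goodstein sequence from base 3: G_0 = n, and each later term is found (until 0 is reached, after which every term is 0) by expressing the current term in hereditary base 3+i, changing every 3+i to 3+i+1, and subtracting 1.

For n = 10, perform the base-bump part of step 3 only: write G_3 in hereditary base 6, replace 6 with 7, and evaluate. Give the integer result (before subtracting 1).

G_0 = 10. HB_3(10) = 3^2 + 1. Bump = 17. G_1 = 16.
G_1 = 16. HB_4(16) = 4^2. Bump = 25. G_2 = 24.
G_2 = 24. HB_5(24) = 4·5 + 4. Bump = 28. G_3 = 27.
G_3 = 27. HB_6(27) = 4·6 + 3. Bump = 31. G_4 = 30.

31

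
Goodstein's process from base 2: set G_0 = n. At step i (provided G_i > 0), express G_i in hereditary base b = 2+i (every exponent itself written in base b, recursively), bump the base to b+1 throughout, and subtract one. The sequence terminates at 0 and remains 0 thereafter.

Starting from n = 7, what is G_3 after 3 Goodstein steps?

G_0=7  [base 2] 2^2 + 2 + 1  →[2↦3]→  3^3 + 3 + 1 = 31  −1 ⇒ G_1=30
G_1=30  [base 3] 3^3 + 3  →[3↦4]→  4^4 + 4 = 260  −1 ⇒ G_2=259
G_2=259  [base 4] 4^4 + 3  →[4↦5]→  5^5 + 3 = 3128  −1 ⇒ G_3=3127
G_3=3127  [base 5] 5^5 + 2  →[5↦6]→  6^6 + 2 = 46658  −1 ⇒ G_4=46657

3127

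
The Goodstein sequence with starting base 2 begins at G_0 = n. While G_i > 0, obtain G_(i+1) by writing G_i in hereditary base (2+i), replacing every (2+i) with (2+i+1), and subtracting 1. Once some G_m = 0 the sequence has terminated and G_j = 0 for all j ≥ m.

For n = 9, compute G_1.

81

9 —HB2→ 2^(2 + 1) + 1 —bump→ 3^(3 + 1) + 1 = 82 —(−1)→ 81
81 —HB3→ 3^(3 + 1) —bump→ 4^(4 + 1) = 1024 —(−1)→ 1023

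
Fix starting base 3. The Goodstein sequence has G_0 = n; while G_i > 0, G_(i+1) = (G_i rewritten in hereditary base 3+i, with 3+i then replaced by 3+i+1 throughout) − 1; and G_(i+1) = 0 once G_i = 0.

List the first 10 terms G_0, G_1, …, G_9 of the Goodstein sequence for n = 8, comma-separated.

8, 9, 10, 11, 11, 11, 11, 11, 11, 11

8 —HB3→ 2·3 + 2 —bump→ 2·4 + 2 = 10 —(−1)→ 9
9 —HB4→ 2·4 + 1 —bump→ 2·5 + 1 = 11 —(−1)→ 10
10 —HB5→ 2·5 —bump→ 2·6 = 12 —(−1)→ 11
11 —HB6→ 6 + 5 —bump→ 7 + 5 = 12 —(−1)→ 11
11 —HB7→ 7 + 4 —bump→ 8 + 4 = 12 —(−1)→ 11
11 —HB8→ 8 + 3 —bump→ 9 + 3 = 12 —(−1)→ 11
11 —HB9→ 9 + 2 —bump→ 10 + 2 = 12 —(−1)→ 11
11 —HB10→ 10 + 1 —bump→ 11 + 1 = 12 —(−1)→ 11
11 —HB11→ 11 —bump→ 12 = 12 —(−1)→ 11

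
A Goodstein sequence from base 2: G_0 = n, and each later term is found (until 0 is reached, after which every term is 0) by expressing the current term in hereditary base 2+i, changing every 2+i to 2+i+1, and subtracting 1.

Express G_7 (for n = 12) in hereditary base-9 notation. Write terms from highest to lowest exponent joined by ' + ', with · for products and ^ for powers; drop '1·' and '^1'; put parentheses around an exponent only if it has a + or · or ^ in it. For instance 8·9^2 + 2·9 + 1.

G_0=12  [base 2] 2^(2 + 1) + 2^2  →[2↦3]→  3^(3 + 1) + 3^3 = 108  −1 ⇒ G_1=107
G_1=107  [base 3] 3^(3 + 1) + 2·3^2 + 2·3 + 2  →[3↦4]→  4^(4 + 1) + 2·4^2 + 2·4 + 2 = 1066  −1 ⇒ G_2=1065
G_2=1065  [base 4] 4^(4 + 1) + 2·4^2 + 2·4 + 1  →[4↦5]→  5^(5 + 1) + 2·5^2 + 2·5 + 1 = 15686  −1 ⇒ G_3=15685
G_3=15685  [base 5] 5^(5 + 1) + 2·5^2 + 2·5  →[5↦6]→  6^(6 + 1) + 2·6^2 + 2·6 = 280020  −1 ⇒ G_4=280019
G_4=280019  [base 6] 6^(6 + 1) + 2·6^2 + 6 + 5  →[6↦7]→  7^(7 + 1) + 2·7^2 + 7 + 5 = 5764911  −1 ⇒ G_5=5764910
G_5=5764910  [base 7] 7^(7 + 1) + 2·7^2 + 7 + 4  →[7↦8]→  8^(8 + 1) + 2·8^2 + 8 + 4 = 134217868  −1 ⇒ G_6=134217867
G_6=134217867  [base 8] 8^(8 + 1) + 2·8^2 + 8 + 3  →[8↦9]→  9^(9 + 1) + 2·9^2 + 9 + 3 = 3486784575  −1 ⇒ G_7=3486784574

9^(9 + 1) + 2·9^2 + 9 + 2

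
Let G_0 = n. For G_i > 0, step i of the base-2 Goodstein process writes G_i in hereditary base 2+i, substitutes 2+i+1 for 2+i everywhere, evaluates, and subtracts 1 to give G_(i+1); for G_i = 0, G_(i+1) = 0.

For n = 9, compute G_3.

9 —HB2→ 2^(2 + 1) + 1 —bump→ 3^(3 + 1) + 1 = 82 —(−1)→ 81
81 —HB3→ 3^(3 + 1) —bump→ 4^(4 + 1) = 1024 —(−1)→ 1023
1023 —HB4→ 3·4^4 + 3·4^3 + 3·4^2 + 3·4 + 3 —bump→ 3·5^5 + 3·5^3 + 3·5^2 + 3·5 + 3 = 9843 —(−1)→ 9842
9842 —HB5→ 3·5^5 + 3·5^3 + 3·5^2 + 3·5 + 2 —bump→ 3·6^6 + 3·6^3 + 3·6^2 + 3·6 + 2 = 140744 —(−1)→ 140743

9842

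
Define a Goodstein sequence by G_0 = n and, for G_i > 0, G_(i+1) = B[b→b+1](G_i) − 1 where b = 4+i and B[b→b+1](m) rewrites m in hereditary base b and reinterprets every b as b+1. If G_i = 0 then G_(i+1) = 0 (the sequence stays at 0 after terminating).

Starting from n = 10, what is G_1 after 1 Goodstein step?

step 0: 10 = 2·4 + 2; sub 5 for 4: 2·5 + 2; = 12; G_1 = 12−1 = 11
step 1: 11 = 2·5 + 1; sub 6 for 5: 2·6 + 1; = 13; G_2 = 13−1 = 12

11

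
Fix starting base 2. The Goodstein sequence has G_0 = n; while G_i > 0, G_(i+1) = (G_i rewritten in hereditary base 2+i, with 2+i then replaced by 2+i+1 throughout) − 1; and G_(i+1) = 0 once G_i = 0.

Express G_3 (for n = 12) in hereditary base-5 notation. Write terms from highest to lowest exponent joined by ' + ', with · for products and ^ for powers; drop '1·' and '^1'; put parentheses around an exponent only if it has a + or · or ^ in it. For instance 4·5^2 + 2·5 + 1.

5^(5 + 1) + 2·5^2 + 2·5

12 —HB2→ 2^(2 + 1) + 2^2 —bump→ 3^(3 + 1) + 3^3 = 108 —(−1)→ 107
107 —HB3→ 3^(3 + 1) + 2·3^2 + 2·3 + 2 —bump→ 4^(4 + 1) + 2·4^2 + 2·4 + 2 = 1066 —(−1)→ 1065
1065 —HB4→ 4^(4 + 1) + 2·4^2 + 2·4 + 1 —bump→ 5^(5 + 1) + 2·5^2 + 2·5 + 1 = 15686 —(−1)→ 15685
15685 —HB5→ 5^(5 + 1) + 2·5^2 + 2·5 —bump→ 6^(6 + 1) + 2·6^2 + 2·6 = 280020 —(−1)→ 280019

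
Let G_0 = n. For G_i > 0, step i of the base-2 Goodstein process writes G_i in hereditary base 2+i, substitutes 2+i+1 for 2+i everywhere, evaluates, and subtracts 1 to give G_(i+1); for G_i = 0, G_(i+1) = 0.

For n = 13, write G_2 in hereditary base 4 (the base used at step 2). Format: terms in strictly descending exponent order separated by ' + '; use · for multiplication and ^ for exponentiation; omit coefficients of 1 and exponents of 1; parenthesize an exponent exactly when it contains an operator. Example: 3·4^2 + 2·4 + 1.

(0) 13|_2 = 2^(2 + 1) + 2^2 + 1 ↦ 3^(3 + 1) + 3^3 + 1|_3 = 109 ⇒ 108
(1) 108|_3 = 3^(3 + 1) + 3^3 ↦ 4^(4 + 1) + 4^4|_4 = 1280 ⇒ 1279
(2) 1279|_4 = 4^(4 + 1) + 3·4^3 + 3·4^2 + 3·4 + 3 ↦ 5^(5 + 1) + 3·5^3 + 3·5^2 + 3·5 + 3|_5 = 16093 ⇒ 16092

4^(4 + 1) + 3·4^3 + 3·4^2 + 3·4 + 3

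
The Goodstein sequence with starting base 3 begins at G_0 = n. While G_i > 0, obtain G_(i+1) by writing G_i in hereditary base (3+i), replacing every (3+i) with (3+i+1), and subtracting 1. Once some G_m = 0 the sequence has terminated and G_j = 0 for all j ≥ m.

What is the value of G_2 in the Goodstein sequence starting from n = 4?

4

G_0=4  [base 3] 3 + 1  →[3↦4]→  4 + 1 = 5  −1 ⇒ G_1=4
G_1=4  [base 4] 4  →[4↦5]→  5 = 5  −1 ⇒ G_2=4
G_2=4  [base 5] 4  →[5↦6]→  4 = 4  −1 ⇒ G_3=3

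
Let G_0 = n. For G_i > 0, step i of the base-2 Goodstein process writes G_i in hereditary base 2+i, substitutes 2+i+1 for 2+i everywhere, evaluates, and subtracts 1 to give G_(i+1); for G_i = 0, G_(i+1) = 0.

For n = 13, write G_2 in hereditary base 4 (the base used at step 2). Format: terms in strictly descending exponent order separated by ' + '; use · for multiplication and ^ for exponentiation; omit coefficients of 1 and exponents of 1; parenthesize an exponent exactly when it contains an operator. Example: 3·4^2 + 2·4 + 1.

13 —HB2→ 2^(2 + 1) + 2^2 + 1 —bump→ 3^(3 + 1) + 3^3 + 1 = 109 —(−1)→ 108
108 —HB3→ 3^(3 + 1) + 3^3 —bump→ 4^(4 + 1) + 4^4 = 1280 —(−1)→ 1279
1279 —HB4→ 4^(4 + 1) + 3·4^3 + 3·4^2 + 3·4 + 3 —bump→ 5^(5 + 1) + 3·5^3 + 3·5^2 + 3·5 + 3 = 16093 —(−1)→ 16092

4^(4 + 1) + 3·4^3 + 3·4^2 + 3·4 + 3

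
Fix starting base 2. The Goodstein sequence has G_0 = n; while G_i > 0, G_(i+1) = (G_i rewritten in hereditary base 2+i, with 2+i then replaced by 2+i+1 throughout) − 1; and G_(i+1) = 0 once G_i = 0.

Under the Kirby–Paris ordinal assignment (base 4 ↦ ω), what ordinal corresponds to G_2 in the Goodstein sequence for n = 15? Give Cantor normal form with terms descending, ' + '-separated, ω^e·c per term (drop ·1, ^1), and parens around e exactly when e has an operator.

(0) 15|_2 = 2^(2 + 1) + 2^2 + 2 + 1 ↦ 3^(3 + 1) + 3^3 + 3 + 1|_3 = 112 ⇒ 111
(1) 111|_3 = 3^(3 + 1) + 3^3 + 3 ↦ 4^(4 + 1) + 4^4 + 4|_4 = 1284 ⇒ 1283
(2) 1283|_4 = 4^(4 + 1) + 4^4 + 3 ↦ 5^(5 + 1) + 5^5 + 3|_5 = 18753 ⇒ 18752

ω^(ω + 1) + ω^ω + 3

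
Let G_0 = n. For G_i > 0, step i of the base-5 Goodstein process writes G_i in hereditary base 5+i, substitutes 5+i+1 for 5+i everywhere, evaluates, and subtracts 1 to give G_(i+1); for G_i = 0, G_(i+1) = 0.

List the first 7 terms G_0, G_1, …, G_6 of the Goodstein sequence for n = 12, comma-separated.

12, 13, 14, 15, 15, 15, 15

(0) 12|_5 = 2·5 + 2 ↦ 2·6 + 2|_6 = 14 ⇒ 13
(1) 13|_6 = 2·6 + 1 ↦ 2·7 + 1|_7 = 15 ⇒ 14
(2) 14|_7 = 2·7 ↦ 2·8|_8 = 16 ⇒ 15
(3) 15|_8 = 8 + 7 ↦ 9 + 7|_9 = 16 ⇒ 15
(4) 15|_9 = 9 + 6 ↦ 10 + 6|_10 = 16 ⇒ 15
(5) 15|_10 = 10 + 5 ↦ 11 + 5|_11 = 16 ⇒ 15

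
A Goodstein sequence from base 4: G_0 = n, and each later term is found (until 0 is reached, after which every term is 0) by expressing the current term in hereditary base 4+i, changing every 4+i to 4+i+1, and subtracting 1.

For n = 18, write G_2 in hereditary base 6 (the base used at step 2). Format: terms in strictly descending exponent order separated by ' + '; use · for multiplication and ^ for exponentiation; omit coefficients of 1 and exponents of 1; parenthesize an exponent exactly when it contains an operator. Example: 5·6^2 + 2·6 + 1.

[0] 18 ≡ 4^2 + 2 (base 4). Lift 5: 27. −1: 26.
[1] 26 ≡ 5^2 + 1 (base 5). Lift 6: 37. −1: 36.

6^2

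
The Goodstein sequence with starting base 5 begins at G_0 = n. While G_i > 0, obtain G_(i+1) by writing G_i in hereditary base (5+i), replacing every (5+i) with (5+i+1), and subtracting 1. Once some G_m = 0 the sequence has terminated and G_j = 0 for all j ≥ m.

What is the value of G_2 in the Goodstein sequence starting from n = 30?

i=0: 30 = 5^2 + 5 (b=5); 5→6: 6^2 + 6 = 42; 42−1 = 41
i=1: 41 = 6^2 + 5 (b=6); 6→7: 7^2 + 5 = 54; 54−1 = 53
i=2: 53 = 7^2 + 4 (b=7); 7→8: 8^2 + 4 = 68; 68−1 = 67

53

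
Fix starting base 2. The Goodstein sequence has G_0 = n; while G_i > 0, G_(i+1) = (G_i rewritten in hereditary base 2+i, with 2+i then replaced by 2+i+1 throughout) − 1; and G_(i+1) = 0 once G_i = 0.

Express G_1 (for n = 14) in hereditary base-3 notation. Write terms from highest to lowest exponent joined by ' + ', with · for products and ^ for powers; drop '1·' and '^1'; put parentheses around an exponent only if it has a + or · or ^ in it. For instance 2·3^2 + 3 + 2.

3^(3 + 1) + 3^3 + 2

G_0=14  [base 2] 2^(2 + 1) + 2^2 + 2  →[2↦3]→  3^(3 + 1) + 3^3 + 3 = 111  −1 ⇒ G_1=110
G_1=110  [base 3] 3^(3 + 1) + 3^3 + 2  →[3↦4]→  4^(4 + 1) + 4^4 + 2 = 1282  −1 ⇒ G_2=1281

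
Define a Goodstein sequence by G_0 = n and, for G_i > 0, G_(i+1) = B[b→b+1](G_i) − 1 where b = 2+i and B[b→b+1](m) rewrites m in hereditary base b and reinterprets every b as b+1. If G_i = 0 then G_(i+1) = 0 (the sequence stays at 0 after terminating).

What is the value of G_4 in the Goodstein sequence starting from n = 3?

i=0: 3 = 2 + 1 (b=2); 2→3: 3 + 1 = 4; 4−1 = 3
i=1: 3 = 3 (b=3); 3→4: 4 = 4; 4−1 = 3
i=2: 3 = 3 (b=4); 4→5: 3 = 3; 3−1 = 2
i=3: 2 = 2 (b=5); 5→6: 2 = 2; 2−1 = 1
i=4: 1 = 1 (b=6); 6→7: 1 = 1; 1−1 = 0

1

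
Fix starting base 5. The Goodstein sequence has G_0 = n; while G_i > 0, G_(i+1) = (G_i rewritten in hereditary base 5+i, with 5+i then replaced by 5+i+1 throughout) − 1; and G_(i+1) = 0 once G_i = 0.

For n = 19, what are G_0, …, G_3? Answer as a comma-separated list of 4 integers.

19, 21, 23, 25

(0) 19|_5 = 3·5 + 4 ↦ 3·6 + 4|_6 = 22 ⇒ 21
(1) 21|_6 = 3·6 + 3 ↦ 3·7 + 3|_7 = 24 ⇒ 23
(2) 23|_7 = 3·7 + 2 ↦ 3·8 + 2|_8 = 26 ⇒ 25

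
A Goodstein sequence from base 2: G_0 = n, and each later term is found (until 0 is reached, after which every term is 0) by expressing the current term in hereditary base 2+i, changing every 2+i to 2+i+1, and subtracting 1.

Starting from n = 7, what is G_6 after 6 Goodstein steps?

16777215

G_0=7  [base 2] 2^2 + 2 + 1  →[2↦3]→  3^3 + 3 + 1 = 31  −1 ⇒ G_1=30
G_1=30  [base 3] 3^3 + 3  →[3↦4]→  4^4 + 4 = 260  −1 ⇒ G_2=259
G_2=259  [base 4] 4^4 + 3  →[4↦5]→  5^5 + 3 = 3128  −1 ⇒ G_3=3127
G_3=3127  [base 5] 5^5 + 2  →[5↦6]→  6^6 + 2 = 46658  −1 ⇒ G_4=46657
G_4=46657  [base 6] 6^6 + 1  →[6↦7]→  7^7 + 1 = 823544  −1 ⇒ G_5=823543
G_5=823543  [base 7] 7^7  →[7↦8]→  8^8 = 16777216  −1 ⇒ G_6=16777215
G_6=16777215  [base 8] 7·8^7 + 7·8^6 + 7·8^5 + 7·8^4 + 7·8^3 + 7·8^2 + 7·8 + 7  →[8↦9]→  7·9^7 + 7·9^6 + 7·9^5 + 7·9^4 + 7·9^3 + 7·9^2 + 7·9 + 7 = 37665880  −1 ⇒ G_7=37665879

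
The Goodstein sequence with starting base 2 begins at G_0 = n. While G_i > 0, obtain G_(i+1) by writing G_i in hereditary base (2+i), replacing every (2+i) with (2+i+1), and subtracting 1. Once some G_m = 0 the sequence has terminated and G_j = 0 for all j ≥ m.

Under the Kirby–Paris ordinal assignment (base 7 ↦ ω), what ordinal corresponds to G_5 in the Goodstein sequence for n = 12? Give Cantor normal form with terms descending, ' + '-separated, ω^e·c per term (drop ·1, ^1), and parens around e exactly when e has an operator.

12 —HB2→ 2^(2 + 1) + 2^2 —bump→ 3^(3 + 1) + 3^3 = 108 —(−1)→ 107
107 —HB3→ 3^(3 + 1) + 2·3^2 + 2·3 + 2 —bump→ 4^(4 + 1) + 2·4^2 + 2·4 + 2 = 1066 —(−1)→ 1065
1065 —HB4→ 4^(4 + 1) + 2·4^2 + 2·4 + 1 —bump→ 5^(5 + 1) + 2·5^2 + 2·5 + 1 = 15686 —(−1)→ 15685
15685 —HB5→ 5^(5 + 1) + 2·5^2 + 2·5 —bump→ 6^(6 + 1) + 2·6^2 + 2·6 = 280020 —(−1)→ 280019
280019 —HB6→ 6^(6 + 1) + 2·6^2 + 6 + 5 —bump→ 7^(7 + 1) + 2·7^2 + 7 + 5 = 5764911 —(−1)→ 5764910
5764910 —HB7→ 7^(7 + 1) + 2·7^2 + 7 + 4 —bump→ 8^(8 + 1) + 2·8^2 + 8 + 4 = 134217868 —(−1)→ 134217867

ω^(ω + 1) + ω^2·2 + ω + 4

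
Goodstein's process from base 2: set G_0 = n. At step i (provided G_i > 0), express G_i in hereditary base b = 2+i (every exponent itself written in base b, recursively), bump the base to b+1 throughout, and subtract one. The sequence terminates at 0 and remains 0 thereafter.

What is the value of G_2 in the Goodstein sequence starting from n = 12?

1065

G_0 = 12. HB_2(12) = 2^(2 + 1) + 2^2. Bump = 108. G_1 = 107.
G_1 = 107. HB_3(107) = 3^(3 + 1) + 2·3^2 + 2·3 + 2. Bump = 1066. G_2 = 1065.
G_2 = 1065. HB_4(1065) = 4^(4 + 1) + 2·4^2 + 2·4 + 1. Bump = 15686. G_3 = 15685.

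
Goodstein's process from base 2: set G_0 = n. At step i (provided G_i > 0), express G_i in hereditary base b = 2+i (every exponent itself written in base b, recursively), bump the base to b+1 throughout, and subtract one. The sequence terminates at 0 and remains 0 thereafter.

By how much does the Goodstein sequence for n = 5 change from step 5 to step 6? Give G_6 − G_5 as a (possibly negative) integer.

554

5 —HB2→ 2^2 + 1 —bump→ 3^3 + 1 = 28 —(−1)→ 27
27 —HB3→ 3^3 —bump→ 4^4 = 256 —(−1)→ 255
255 —HB4→ 3·4^3 + 3·4^2 + 3·4 + 3 —bump→ 3·5^3 + 3·5^2 + 3·5 + 3 = 468 —(−1)→ 467
467 —HB5→ 3·5^3 + 3·5^2 + 3·5 + 2 —bump→ 3·6^3 + 3·6^2 + 3·6 + 2 = 776 —(−1)→ 775
775 —HB6→ 3·6^3 + 3·6^2 + 3·6 + 1 —bump→ 3·7^3 + 3·7^2 + 3·7 + 1 = 1198 —(−1)→ 1197
1197 —HB7→ 3·7^3 + 3·7^2 + 3·7 —bump→ 3·8^3 + 3·8^2 + 3·8 = 1752 —(−1)→ 1751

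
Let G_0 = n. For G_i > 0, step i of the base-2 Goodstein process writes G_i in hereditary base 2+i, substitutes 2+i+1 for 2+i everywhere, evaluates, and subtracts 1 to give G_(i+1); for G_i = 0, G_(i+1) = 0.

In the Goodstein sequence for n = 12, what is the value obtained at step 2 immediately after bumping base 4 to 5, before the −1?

15686

i=0: 12 = 2^(2 + 1) + 2^2 (b=2); 2→3: 3^(3 + 1) + 3^3 = 108; 108−1 = 107
i=1: 107 = 3^(3 + 1) + 2·3^2 + 2·3 + 2 (b=3); 3→4: 4^(4 + 1) + 2·4^2 + 2·4 + 2 = 1066; 1066−1 = 1065
i=2: 1065 = 4^(4 + 1) + 2·4^2 + 2·4 + 1 (b=4); 4→5: 5^(5 + 1) + 2·5^2 + 2·5 + 1 = 15686; 15686−1 = 15685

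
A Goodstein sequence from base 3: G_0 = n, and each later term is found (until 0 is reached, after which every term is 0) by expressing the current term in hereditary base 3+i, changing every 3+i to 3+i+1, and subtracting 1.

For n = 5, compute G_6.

2

5 —HB3→ 3 + 2 —bump→ 4 + 2 = 6 —(−1)→ 5
5 —HB4→ 4 + 1 —bump→ 5 + 1 = 6 —(−1)→ 5
5 —HB5→ 5 —bump→ 6 = 6 —(−1)→ 5
5 —HB6→ 5 —bump→ 5 = 5 —(−1)→ 4
4 —HB7→ 4 —bump→ 4 = 4 —(−1)→ 3
3 —HB8→ 3 —bump→ 3 = 3 —(−1)→ 2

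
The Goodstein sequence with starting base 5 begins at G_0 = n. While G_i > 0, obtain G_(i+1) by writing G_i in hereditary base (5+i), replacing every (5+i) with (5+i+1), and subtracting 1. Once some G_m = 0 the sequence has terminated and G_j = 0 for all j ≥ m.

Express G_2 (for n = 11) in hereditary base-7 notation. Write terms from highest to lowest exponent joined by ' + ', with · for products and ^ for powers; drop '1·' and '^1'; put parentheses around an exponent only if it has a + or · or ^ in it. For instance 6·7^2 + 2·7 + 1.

7 + 6

G_0 = 11. HB_5(11) = 2·5 + 1. Bump = 13. G_1 = 12.
G_1 = 12. HB_6(12) = 2·6. Bump = 14. G_2 = 13.
G_2 = 13. HB_7(13) = 7 + 6. Bump = 14. G_3 = 13.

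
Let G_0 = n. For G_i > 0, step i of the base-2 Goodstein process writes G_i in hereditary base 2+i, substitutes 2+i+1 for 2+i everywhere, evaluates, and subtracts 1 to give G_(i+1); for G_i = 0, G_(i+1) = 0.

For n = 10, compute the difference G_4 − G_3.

G_0 = 10. HB_2(10) = 2^(2 + 1) + 2. Bump = 84. G_1 = 83.
G_1 = 83. HB_3(83) = 3^(3 + 1) + 2. Bump = 1026. G_2 = 1025.
G_2 = 1025. HB_4(1025) = 4^(4 + 1) + 1. Bump = 15626. G_3 = 15625.
G_3 = 15625. HB_5(15625) = 5^(5 + 1). Bump = 279936. G_4 = 279935.

264310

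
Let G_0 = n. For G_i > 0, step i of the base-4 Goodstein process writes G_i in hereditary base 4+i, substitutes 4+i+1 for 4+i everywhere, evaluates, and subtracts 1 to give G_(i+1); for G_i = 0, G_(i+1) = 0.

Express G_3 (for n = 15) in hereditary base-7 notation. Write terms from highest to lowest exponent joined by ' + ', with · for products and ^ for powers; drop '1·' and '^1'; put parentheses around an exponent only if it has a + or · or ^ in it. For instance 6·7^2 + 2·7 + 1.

G_0=15  [base 4] 3·4 + 3  →[4↦5]→  3·5 + 3 = 18  −1 ⇒ G_1=17
G_1=17  [base 5] 3·5 + 2  →[5↦6]→  3·6 + 2 = 20  −1 ⇒ G_2=19
G_2=19  [base 6] 3·6 + 1  →[6↦7]→  3·7 + 1 = 22  −1 ⇒ G_3=21
G_3=21  [base 7] 3·7  →[7↦8]→  3·8 = 24  −1 ⇒ G_4=23

3·7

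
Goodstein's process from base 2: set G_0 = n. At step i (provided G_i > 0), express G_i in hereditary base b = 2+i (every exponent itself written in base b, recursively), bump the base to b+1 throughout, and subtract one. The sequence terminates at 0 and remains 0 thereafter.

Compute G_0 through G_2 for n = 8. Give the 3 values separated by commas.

8, 80, 553

8 —HB2→ 2^(2 + 1) —bump→ 3^(3 + 1) = 81 —(−1)→ 80
80 —HB3→ 2·3^3 + 2·3^2 + 2·3 + 2 —bump→ 2·4^4 + 2·4^2 + 2·4 + 2 = 554 —(−1)→ 553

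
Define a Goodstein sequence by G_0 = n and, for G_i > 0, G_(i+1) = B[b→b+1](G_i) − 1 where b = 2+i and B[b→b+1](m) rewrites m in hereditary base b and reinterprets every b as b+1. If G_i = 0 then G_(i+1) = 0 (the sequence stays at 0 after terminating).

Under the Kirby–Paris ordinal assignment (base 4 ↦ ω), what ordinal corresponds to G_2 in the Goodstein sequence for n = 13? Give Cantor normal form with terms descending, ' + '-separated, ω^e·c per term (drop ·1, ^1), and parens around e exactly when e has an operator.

ω^(ω + 1) + ω^3·3 + ω^2·3 + ω·3 + 3

G_0=13  [base 2] 2^(2 + 1) + 2^2 + 1  →[2↦3]→  3^(3 + 1) + 3^3 + 1 = 109  −1 ⇒ G_1=108
G_1=108  [base 3] 3^(3 + 1) + 3^3  →[3↦4]→  4^(4 + 1) + 4^4 = 1280  −1 ⇒ G_2=1279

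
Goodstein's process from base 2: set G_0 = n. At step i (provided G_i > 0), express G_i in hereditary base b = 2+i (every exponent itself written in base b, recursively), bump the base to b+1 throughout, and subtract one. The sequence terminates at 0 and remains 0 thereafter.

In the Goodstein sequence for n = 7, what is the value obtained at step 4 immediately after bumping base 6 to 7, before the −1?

823544

base 2: 7 = 2^2 + 2 + 1; at 3: 3^3 + 3 + 1 = 31; next = 30
base 3: 30 = 3^3 + 3; at 4: 4^4 + 4 = 260; next = 259
base 4: 259 = 4^4 + 3; at 5: 5^5 + 3 = 3128; next = 3127
base 5: 3127 = 5^5 + 2; at 6: 6^6 + 2 = 46658; next = 46657
base 6: 46657 = 6^6 + 1; at 7: 7^7 + 1 = 823544; next = 823543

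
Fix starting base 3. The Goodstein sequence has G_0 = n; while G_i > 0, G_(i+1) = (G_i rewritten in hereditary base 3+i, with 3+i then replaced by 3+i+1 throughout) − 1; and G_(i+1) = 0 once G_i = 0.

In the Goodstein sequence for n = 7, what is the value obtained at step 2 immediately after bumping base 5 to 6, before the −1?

G_0=7  [base 3] 2·3 + 1  →[3↦4]→  2·4 + 1 = 9  −1 ⇒ G_1=8
G_1=8  [base 4] 2·4  →[4↦5]→  2·5 = 10  −1 ⇒ G_2=9

10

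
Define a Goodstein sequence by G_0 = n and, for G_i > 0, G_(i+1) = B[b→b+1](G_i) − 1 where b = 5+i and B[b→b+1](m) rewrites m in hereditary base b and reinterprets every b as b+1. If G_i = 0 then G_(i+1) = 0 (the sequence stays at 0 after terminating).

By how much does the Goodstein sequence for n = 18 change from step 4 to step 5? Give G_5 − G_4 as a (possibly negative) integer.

1

[0] 18 ≡ 3·5 + 3 (base 5). Lift 6: 21. −1: 20.
[1] 20 ≡ 3·6 + 2 (base 6). Lift 7: 23. −1: 22.
[2] 22 ≡ 3·7 + 1 (base 7). Lift 8: 25. −1: 24.
[3] 24 ≡ 3·8 (base 8). Lift 9: 27. −1: 26.
[4] 26 ≡ 2·9 + 8 (base 9). Lift 10: 28. −1: 27.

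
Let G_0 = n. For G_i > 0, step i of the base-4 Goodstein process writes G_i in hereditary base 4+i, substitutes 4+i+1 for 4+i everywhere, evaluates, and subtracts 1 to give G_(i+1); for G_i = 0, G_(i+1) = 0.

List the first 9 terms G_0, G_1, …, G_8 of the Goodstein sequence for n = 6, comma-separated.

6 —HB4→ 4 + 2 —bump→ 5 + 2 = 7 —(−1)→ 6
6 —HB5→ 5 + 1 —bump→ 6 + 1 = 7 —(−1)→ 6
6 —HB6→ 6 —bump→ 7 = 7 —(−1)→ 6
6 —HB7→ 6 —bump→ 6 = 6 —(−1)→ 5
5 —HB8→ 5 —bump→ 5 = 5 —(−1)→ 4
4 —HB9→ 4 —bump→ 4 = 4 —(−1)→ 3
3 —HB10→ 3 —bump→ 3 = 3 —(−1)→ 2
2 —HB11→ 2 —bump→ 2 = 2 —(−1)→ 1

6, 6, 6, 6, 5, 4, 3, 2, 1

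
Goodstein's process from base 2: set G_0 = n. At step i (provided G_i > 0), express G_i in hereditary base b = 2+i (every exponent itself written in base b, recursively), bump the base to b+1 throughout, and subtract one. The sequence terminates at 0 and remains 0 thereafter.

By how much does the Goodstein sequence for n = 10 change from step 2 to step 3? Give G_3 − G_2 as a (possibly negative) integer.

base 2: 10 = 2^(2 + 1) + 2; at 3: 3^(3 + 1) + 3 = 84; next = 83
base 3: 83 = 3^(3 + 1) + 2; at 4: 4^(4 + 1) + 2 = 1026; next = 1025
base 4: 1025 = 4^(4 + 1) + 1; at 5: 5^(5 + 1) + 1 = 15626; next = 15625

14600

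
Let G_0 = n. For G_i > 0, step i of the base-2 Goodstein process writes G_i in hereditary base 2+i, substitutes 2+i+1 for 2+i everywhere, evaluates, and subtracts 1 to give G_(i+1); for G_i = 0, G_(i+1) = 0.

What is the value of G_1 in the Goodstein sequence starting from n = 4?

4 —HB2→ 2^2 —bump→ 3^3 = 27 —(−1)→ 26
26 —HB3→ 2·3^2 + 2·3 + 2 —bump→ 2·4^2 + 2·4 + 2 = 42 —(−1)→ 41

26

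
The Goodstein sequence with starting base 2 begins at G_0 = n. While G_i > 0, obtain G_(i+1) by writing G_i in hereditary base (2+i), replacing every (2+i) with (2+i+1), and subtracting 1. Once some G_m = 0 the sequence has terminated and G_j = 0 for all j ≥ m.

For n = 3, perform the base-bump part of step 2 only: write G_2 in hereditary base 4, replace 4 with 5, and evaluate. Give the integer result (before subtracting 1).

3

G_0=3  [base 2] 2 + 1  →[2↦3]→  3 + 1 = 4  −1 ⇒ G_1=3
G_1=3  [base 3] 3  →[3↦4]→  4 = 4  −1 ⇒ G_2=3
G_2=3  [base 4] 3  →[4↦5]→  3 = 3  −1 ⇒ G_3=2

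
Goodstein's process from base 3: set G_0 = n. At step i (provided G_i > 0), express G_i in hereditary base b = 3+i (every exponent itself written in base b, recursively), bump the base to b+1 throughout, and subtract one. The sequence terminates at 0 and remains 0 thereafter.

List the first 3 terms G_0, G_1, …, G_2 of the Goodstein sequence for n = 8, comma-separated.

8, 9, 10

i=0: 8 = 2·3 + 2 (b=3); 3→4: 2·4 + 2 = 10; 10−1 = 9
i=1: 9 = 2·4 + 1 (b=4); 4→5: 2·5 + 1 = 11; 11−1 = 10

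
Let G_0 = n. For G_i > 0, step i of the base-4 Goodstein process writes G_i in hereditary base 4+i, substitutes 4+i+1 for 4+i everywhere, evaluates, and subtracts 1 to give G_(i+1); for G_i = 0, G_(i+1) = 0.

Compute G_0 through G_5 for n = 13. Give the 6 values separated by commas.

(0) 13|_4 = 3·4 + 1 ↦ 3·5 + 1|_5 = 16 ⇒ 15
(1) 15|_5 = 3·5 ↦ 3·6|_6 = 18 ⇒ 17
(2) 17|_6 = 2·6 + 5 ↦ 2·7 + 5|_7 = 19 ⇒ 18
(3) 18|_7 = 2·7 + 4 ↦ 2·8 + 4|_8 = 20 ⇒ 19
(4) 19|_8 = 2·8 + 3 ↦ 2·9 + 3|_9 = 21 ⇒ 20

13, 15, 17, 18, 19, 20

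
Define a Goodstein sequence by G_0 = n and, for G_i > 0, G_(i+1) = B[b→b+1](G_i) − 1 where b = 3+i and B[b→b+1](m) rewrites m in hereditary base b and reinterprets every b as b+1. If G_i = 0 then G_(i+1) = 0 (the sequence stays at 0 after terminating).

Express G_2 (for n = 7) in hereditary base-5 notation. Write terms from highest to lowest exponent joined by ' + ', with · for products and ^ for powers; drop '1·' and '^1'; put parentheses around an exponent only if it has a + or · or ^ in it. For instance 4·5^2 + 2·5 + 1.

(0) 7|_3 = 2·3 + 1 ↦ 2·4 + 1|_4 = 9 ⇒ 8
(1) 8|_4 = 2·4 ↦ 2·5|_5 = 10 ⇒ 9

5 + 4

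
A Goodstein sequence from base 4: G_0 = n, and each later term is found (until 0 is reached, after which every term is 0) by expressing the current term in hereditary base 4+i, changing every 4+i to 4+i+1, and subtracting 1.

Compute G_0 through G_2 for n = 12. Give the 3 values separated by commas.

12, 14, 15

G_0 = 12. HB_4(12) = 3·4. Bump = 15. G_1 = 14.
G_1 = 14. HB_5(14) = 2·5 + 4. Bump = 16. G_2 = 15.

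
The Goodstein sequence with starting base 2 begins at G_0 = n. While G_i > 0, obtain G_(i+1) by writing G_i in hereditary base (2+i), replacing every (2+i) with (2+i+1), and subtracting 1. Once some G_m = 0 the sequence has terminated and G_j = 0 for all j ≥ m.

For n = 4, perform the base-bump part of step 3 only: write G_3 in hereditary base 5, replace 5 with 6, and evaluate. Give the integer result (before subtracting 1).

84

base 2: 4 = 2^2; at 3: 3^3 = 27; next = 26
base 3: 26 = 2·3^2 + 2·3 + 2; at 4: 2·4^2 + 2·4 + 2 = 42; next = 41
base 4: 41 = 2·4^2 + 2·4 + 1; at 5: 2·5^2 + 2·5 + 1 = 61; next = 60
base 5: 60 = 2·5^2 + 2·5; at 6: 2·6^2 + 2·6 = 84; next = 83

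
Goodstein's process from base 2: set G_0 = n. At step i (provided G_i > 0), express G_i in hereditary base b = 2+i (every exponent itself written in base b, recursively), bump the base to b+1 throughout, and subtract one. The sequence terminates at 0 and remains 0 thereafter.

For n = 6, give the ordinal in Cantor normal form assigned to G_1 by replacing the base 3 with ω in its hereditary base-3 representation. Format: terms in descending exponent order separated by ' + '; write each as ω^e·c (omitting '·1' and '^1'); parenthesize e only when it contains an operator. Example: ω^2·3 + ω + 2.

(0) 6|_2 = 2^2 + 2 ↦ 3^3 + 3|_3 = 30 ⇒ 29
(1) 29|_3 = 3^3 + 2 ↦ 4^4 + 2|_4 = 258 ⇒ 257

ω^ω + 2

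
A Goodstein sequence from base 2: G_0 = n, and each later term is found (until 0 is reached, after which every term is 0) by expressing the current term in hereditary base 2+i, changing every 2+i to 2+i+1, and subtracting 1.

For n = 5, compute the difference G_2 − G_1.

(0) 5|_2 = 2^2 + 1 ↦ 3^3 + 1|_3 = 28 ⇒ 27
(1) 27|_3 = 3^3 ↦ 4^4|_4 = 256 ⇒ 255

228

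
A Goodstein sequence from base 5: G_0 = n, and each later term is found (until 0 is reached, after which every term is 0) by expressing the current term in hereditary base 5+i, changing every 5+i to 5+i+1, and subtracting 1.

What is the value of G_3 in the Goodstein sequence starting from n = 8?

8

8 —HB5→ 5 + 3 —bump→ 6 + 3 = 9 —(−1)→ 8
8 —HB6→ 6 + 2 —bump→ 7 + 2 = 9 —(−1)→ 8
8 —HB7→ 7 + 1 —bump→ 8 + 1 = 9 —(−1)→ 8
8 —HB8→ 8 —bump→ 9 = 9 —(−1)→ 8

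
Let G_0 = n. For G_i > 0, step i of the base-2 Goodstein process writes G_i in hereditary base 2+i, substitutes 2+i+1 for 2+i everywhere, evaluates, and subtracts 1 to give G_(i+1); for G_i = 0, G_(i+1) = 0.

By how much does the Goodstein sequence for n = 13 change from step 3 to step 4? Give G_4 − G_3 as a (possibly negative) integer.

264619

i=0: 13 = 2^(2 + 1) + 2^2 + 1 (b=2); 2→3: 3^(3 + 1) + 3^3 + 1 = 109; 109−1 = 108
i=1: 108 = 3^(3 + 1) + 3^3 (b=3); 3→4: 4^(4 + 1) + 4^4 = 1280; 1280−1 = 1279
i=2: 1279 = 4^(4 + 1) + 3·4^3 + 3·4^2 + 3·4 + 3 (b=4); 4→5: 5^(5 + 1) + 3·5^3 + 3·5^2 + 3·5 + 3 = 16093; 16093−1 = 16092
i=3: 16092 = 5^(5 + 1) + 3·5^3 + 3·5^2 + 3·5 + 2 (b=5); 5→6: 6^(6 + 1) + 3·6^3 + 3·6^2 + 3·6 + 2 = 280712; 280712−1 = 280711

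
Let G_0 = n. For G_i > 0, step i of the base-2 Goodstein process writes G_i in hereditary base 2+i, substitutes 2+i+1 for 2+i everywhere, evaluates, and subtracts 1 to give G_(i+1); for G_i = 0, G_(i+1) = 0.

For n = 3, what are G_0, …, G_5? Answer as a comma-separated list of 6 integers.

3 —HB2→ 2 + 1 —bump→ 3 + 1 = 4 —(−1)→ 3
3 —HB3→ 3 —bump→ 4 = 4 —(−1)→ 3
3 —HB4→ 3 —bump→ 3 = 3 —(−1)→ 2
2 —HB5→ 2 —bump→ 2 = 2 —(−1)→ 1
1 —HB6→ 1 —bump→ 1 = 1 —(−1)→ 0

3, 3, 3, 2, 1, 0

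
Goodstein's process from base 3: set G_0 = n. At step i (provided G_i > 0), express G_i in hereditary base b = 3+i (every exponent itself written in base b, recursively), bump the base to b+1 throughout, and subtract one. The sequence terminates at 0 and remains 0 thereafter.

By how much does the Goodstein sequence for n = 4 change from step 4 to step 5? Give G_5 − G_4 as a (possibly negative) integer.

i=0: 4 = 3 + 1 (b=3); 3→4: 4 + 1 = 5; 5−1 = 4
i=1: 4 = 4 (b=4); 4→5: 5 = 5; 5−1 = 4
i=2: 4 = 4 (b=5); 5→6: 4 = 4; 4−1 = 3
i=3: 3 = 3 (b=6); 6→7: 3 = 3; 3−1 = 2
i=4: 2 = 2 (b=7); 7→8: 2 = 2; 2−1 = 1

-1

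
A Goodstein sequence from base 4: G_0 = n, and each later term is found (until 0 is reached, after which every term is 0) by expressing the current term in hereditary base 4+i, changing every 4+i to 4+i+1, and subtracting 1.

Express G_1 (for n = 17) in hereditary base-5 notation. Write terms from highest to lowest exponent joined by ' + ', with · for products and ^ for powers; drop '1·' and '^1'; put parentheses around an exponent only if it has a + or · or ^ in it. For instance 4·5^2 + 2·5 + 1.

i=0: 17 = 4^2 + 1 (b=4); 4→5: 5^2 + 1 = 26; 26−1 = 25
i=1: 25 = 5^2 (b=5); 5→6: 6^2 = 36; 36−1 = 35

5^2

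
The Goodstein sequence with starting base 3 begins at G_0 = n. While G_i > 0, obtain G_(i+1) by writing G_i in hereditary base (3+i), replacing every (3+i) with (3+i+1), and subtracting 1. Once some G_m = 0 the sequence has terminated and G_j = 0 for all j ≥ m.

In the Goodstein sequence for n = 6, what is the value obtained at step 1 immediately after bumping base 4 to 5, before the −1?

8

step 0: 6 = 2·3; sub 4 for 3: 2·4; = 8; G_1 = 8−1 = 7
step 1: 7 = 4 + 3; sub 5 for 4: 5 + 3; = 8; G_2 = 8−1 = 7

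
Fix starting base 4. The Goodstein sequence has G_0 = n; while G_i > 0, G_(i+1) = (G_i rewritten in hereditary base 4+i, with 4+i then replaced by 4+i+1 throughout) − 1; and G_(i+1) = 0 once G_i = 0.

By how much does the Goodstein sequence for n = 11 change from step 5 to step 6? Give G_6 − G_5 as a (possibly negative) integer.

G_0 = 11. HB_4(11) = 2·4 + 3. Bump = 13. G_1 = 12.
G_1 = 12. HB_5(12) = 2·5 + 2. Bump = 14. G_2 = 13.
G_2 = 13. HB_6(13) = 2·6 + 1. Bump = 15. G_3 = 14.
G_3 = 14. HB_7(14) = 2·7. Bump = 16. G_4 = 15.
G_4 = 15. HB_8(15) = 8 + 7. Bump = 16. G_5 = 15.
G_5 = 15. HB_9(15) = 9 + 6. Bump = 16. G_6 = 15.

0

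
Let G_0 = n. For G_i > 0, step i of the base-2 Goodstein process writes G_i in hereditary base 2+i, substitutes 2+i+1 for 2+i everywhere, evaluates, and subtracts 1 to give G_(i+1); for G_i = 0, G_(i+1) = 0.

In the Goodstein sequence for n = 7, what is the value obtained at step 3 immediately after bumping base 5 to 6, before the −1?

base 2: 7 = 2^2 + 2 + 1; at 3: 3^3 + 3 + 1 = 31; next = 30
base 3: 30 = 3^3 + 3; at 4: 4^4 + 4 = 260; next = 259
base 4: 259 = 4^4 + 3; at 5: 5^5 + 3 = 3128; next = 3127

46658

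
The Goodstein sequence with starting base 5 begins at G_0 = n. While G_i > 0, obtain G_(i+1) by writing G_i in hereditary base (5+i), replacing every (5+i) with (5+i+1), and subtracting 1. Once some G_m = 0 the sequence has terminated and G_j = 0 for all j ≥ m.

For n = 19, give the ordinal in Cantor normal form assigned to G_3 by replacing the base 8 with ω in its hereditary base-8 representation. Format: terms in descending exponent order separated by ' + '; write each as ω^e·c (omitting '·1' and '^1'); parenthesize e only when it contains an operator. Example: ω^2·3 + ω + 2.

G_0=19  [base 5] 3·5 + 4  →[5↦6]→  3·6 + 4 = 22  −1 ⇒ G_1=21
G_1=21  [base 6] 3·6 + 3  →[6↦7]→  3·7 + 3 = 24  −1 ⇒ G_2=23
G_2=23  [base 7] 3·7 + 2  →[7↦8]→  3·8 + 2 = 26  −1 ⇒ G_3=25
G_3=25  [base 8] 3·8 + 1  →[8↦9]→  3·9 + 1 = 28  −1 ⇒ G_4=27

ω·3 + 1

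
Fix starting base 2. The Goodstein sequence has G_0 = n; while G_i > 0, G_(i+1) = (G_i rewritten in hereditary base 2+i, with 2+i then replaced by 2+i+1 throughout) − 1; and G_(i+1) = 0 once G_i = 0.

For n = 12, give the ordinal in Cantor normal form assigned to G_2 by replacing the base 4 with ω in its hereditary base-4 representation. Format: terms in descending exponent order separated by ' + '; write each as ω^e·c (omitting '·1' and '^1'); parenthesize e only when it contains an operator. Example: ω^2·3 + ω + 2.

(0) 12|_2 = 2^(2 + 1) + 2^2 ↦ 3^(3 + 1) + 3^3|_3 = 108 ⇒ 107
(1) 107|_3 = 3^(3 + 1) + 2·3^2 + 2·3 + 2 ↦ 4^(4 + 1) + 2·4^2 + 2·4 + 2|_4 = 1066 ⇒ 1065
(2) 1065|_4 = 4^(4 + 1) + 2·4^2 + 2·4 + 1 ↦ 5^(5 + 1) + 2·5^2 + 2·5 + 1|_5 = 15686 ⇒ 15685

ω^(ω + 1) + ω^2·2 + ω·2 + 1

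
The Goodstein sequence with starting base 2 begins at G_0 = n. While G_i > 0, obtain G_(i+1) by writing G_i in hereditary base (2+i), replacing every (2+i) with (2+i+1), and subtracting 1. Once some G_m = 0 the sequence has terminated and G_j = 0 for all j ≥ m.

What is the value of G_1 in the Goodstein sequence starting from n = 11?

84

i=0: 11 = 2^(2 + 1) + 2 + 1 (b=2); 2→3: 3^(3 + 1) + 3 + 1 = 85; 85−1 = 84
i=1: 84 = 3^(3 + 1) + 3 (b=3); 3→4: 4^(4 + 1) + 4 = 1028; 1028−1 = 1027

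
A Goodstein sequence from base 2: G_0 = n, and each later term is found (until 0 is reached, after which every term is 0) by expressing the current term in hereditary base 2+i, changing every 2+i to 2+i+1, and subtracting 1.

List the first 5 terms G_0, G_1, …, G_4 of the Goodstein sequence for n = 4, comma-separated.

(0) 4|_2 = 2^2 ↦ 3^3|_3 = 27 ⇒ 26
(1) 26|_3 = 2·3^2 + 2·3 + 2 ↦ 2·4^2 + 2·4 + 2|_4 = 42 ⇒ 41
(2) 41|_4 = 2·4^2 + 2·4 + 1 ↦ 2·5^2 + 2·5 + 1|_5 = 61 ⇒ 60
(3) 60|_5 = 2·5^2 + 2·5 ↦ 2·6^2 + 2·6|_6 = 84 ⇒ 83

4, 26, 41, 60, 83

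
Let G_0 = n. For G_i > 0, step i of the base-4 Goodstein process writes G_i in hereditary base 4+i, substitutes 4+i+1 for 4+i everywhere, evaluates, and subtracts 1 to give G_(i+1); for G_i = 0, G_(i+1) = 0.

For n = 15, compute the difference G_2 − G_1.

2

[0] 15 ≡ 3·4 + 3 (base 4). Lift 5: 18. −1: 17.
[1] 17 ≡ 3·5 + 2 (base 5). Lift 6: 20. −1: 19.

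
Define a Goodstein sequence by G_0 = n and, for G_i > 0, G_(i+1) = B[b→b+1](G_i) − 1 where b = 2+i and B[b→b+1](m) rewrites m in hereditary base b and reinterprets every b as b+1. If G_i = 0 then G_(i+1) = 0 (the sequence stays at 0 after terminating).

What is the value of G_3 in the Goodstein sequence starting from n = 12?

(0) 12|_2 = 2^(2 + 1) + 2^2 ↦ 3^(3 + 1) + 3^3|_3 = 108 ⇒ 107
(1) 107|_3 = 3^(3 + 1) + 2·3^2 + 2·3 + 2 ↦ 4^(4 + 1) + 2·4^2 + 2·4 + 2|_4 = 1066 ⇒ 1065
(2) 1065|_4 = 4^(4 + 1) + 2·4^2 + 2·4 + 1 ↦ 5^(5 + 1) + 2·5^2 + 2·5 + 1|_5 = 15686 ⇒ 15685

15685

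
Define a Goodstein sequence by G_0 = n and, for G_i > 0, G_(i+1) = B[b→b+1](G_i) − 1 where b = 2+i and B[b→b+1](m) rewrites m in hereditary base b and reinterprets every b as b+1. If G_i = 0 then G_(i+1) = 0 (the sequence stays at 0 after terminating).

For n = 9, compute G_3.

9842

(0) 9|_2 = 2^(2 + 1) + 1 ↦ 3^(3 + 1) + 1|_3 = 82 ⇒ 81
(1) 81|_3 = 3^(3 + 1) ↦ 4^(4 + 1)|_4 = 1024 ⇒ 1023
(2) 1023|_4 = 3·4^4 + 3·4^3 + 3·4^2 + 3·4 + 3 ↦ 3·5^5 + 3·5^3 + 3·5^2 + 3·5 + 3|_5 = 9843 ⇒ 9842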